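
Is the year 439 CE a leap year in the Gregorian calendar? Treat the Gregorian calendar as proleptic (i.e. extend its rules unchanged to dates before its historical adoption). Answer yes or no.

no

439 is not divisible by 4, so it is a common year.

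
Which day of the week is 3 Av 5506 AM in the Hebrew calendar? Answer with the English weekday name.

Wednesday

Equivalently 20 July 1746 Gregorian, JDN 2358974.
2358974 ≡ 2 (mod 7); counting from Monday = 0 gives Wednesday.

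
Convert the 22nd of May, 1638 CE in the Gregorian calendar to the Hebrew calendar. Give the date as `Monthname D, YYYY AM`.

Julian Day Number of the source date = 2319469.
Converting JDN 2319469 to the Hebrew calendar gives 9 Sivan 5398 AM.

Sivan 9, 5398 AM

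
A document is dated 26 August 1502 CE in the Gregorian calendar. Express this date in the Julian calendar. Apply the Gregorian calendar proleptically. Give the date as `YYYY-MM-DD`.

The Julian–Gregorian offset here is 10 days (Julian trailing).
26 August 1502 Gregorian − 10 days → 16 August 1502 Julian.

1502-08-16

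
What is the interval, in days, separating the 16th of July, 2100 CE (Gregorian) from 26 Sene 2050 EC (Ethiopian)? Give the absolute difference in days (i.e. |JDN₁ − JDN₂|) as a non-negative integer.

15353

First date → JDN 2488266; second date → JDN 2472913.
The interval is |2488266 − 2472913| = 15353 days.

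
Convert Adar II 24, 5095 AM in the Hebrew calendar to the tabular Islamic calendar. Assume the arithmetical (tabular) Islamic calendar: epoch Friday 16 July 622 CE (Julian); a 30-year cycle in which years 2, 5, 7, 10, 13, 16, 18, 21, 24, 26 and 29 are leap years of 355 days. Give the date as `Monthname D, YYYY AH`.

Both dates share Julian Day Number 2208745; in the tabular Islamic calendar that is 24 Rajab 735 AH.

Rajab 24, 735 AH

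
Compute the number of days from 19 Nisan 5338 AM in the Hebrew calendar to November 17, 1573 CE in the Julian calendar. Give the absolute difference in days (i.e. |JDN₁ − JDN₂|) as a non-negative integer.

1591

JDN of the first date = 2297508.
JDN of the second date = 2295917.
|2295917 − 2297508| = 1591.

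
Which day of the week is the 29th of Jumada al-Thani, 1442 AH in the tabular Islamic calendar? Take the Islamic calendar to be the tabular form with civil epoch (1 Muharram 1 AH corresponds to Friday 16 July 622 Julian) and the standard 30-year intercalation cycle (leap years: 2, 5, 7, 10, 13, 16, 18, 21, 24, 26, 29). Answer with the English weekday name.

In the Gregorian calendar this is 12 February 2021 (JDN 2459258).
Since JDN mod 7 = 4 (0 = Monday), the day is Friday.

Friday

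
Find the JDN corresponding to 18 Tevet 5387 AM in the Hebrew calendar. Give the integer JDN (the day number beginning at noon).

Equivalently 6 January 1627 (Gregorian).
JDN 2400001 is 17 November 1858 CE (Gregorian), MJD 0; the target day is −84686 days from there, so JDN = 2315315.

2315315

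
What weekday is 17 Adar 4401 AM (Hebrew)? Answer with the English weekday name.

Monday

In the proleptic Gregorian calendar this is 8 March 641 (JDN 1955247).
1955247 ≡ 0 (mod 7); counting from Monday = 0 gives Monday.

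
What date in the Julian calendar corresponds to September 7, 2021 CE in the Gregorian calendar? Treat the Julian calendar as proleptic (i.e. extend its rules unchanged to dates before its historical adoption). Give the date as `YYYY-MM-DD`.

2021-08-25

The Julian–Gregorian offset here is 13 days (Julian trailing).
7 September 2021 Gregorian − 13 days → 25 August 2021 Julian.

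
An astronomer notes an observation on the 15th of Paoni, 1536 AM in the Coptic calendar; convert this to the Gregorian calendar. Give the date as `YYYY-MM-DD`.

Julian Day Number of the source date = 2385973.
Converting JDN 2385973 to the Gregorian calendar gives 21 June 1820 CE.

1820-06-21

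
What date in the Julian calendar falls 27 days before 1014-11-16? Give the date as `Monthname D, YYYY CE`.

The starting date is JDN 2091741; 2091741 − 27 = 2091714.
JDN 2091714 corresponds to October 20, 1014 CE.

October 20, 1014 CE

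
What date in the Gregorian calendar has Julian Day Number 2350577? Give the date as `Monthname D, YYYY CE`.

July 24, 1723 CE

Counting from JDN 2299161 = 15 Oct 1582 gives an offset of 51416 days.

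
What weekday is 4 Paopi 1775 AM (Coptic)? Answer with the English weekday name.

Monday

Equivalently 14 October 2058 Gregorian, JDN 2473016.
JDN 2473016 mod 7 = 0, and JDN 0 was a Monday, so this is a Monday.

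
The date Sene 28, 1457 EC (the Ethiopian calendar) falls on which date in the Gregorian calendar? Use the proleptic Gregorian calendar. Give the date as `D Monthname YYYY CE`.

1 July 1465 CE

Both dates share Julian Day Number 2256322; in the Gregorian calendar that is 1 July 1465 CE.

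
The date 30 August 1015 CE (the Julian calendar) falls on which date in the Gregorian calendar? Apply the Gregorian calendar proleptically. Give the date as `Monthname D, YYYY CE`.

For dates in this range the Gregorian date is 6 days ahead of the Julian.
30 August 1015 Julian + 6 days → 5 September 1015 Gregorian.

September 5, 1015 CE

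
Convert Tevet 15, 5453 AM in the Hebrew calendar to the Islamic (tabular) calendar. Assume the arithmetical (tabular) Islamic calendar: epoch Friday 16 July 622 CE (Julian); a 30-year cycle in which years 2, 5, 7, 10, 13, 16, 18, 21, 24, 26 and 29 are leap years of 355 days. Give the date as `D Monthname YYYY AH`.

Both dates share Julian Day Number 2339409; in the tabular Islamic calendar that is 15 Rabi' al-Thani 1104 AH.

15 Rabi' al-Thani 1104 AH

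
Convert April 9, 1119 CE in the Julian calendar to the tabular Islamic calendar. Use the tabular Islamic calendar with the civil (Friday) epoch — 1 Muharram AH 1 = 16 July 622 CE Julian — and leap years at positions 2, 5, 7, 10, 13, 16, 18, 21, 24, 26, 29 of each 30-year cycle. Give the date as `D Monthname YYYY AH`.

Julian Day Number of the source date = 2129871.
Converting JDN 2129871 to the tabular Islamic calendar gives 26 Dhu al-Hijjah 512 AH.

26 Dhu al-Hijjah 512 AH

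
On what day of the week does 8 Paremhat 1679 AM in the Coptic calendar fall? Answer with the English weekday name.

Equivalently 17 March 1963 Gregorian, JDN 2438106.
2438106 ≡ 6 (mod 7); counting from Monday = 0 gives Sunday.

Sunday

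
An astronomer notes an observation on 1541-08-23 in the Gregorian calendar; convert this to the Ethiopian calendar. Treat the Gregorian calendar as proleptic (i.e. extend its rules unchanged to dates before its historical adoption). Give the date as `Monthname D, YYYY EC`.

Julian Day Number of the source date = 2284133.
Converting JDN 2284133 to the Ethiopian calendar gives 20 Nehase 1533 EC.

Nehase 20, 1533 EC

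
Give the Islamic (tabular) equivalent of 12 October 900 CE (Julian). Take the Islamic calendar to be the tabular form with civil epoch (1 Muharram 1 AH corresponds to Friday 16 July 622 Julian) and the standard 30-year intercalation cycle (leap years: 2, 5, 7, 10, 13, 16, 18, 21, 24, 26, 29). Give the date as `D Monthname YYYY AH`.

Both dates share Julian Day Number 2050068; in the tabular Islamic calendar that is 14 Shawwal 287 AH.

14 Shawwal 287 AH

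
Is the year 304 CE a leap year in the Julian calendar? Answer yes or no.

yes

304 mod 4 = 0, so it is a leap year in the Julian calendar.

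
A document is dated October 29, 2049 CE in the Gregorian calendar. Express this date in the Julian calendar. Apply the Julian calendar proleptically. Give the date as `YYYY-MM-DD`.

At this point the Julian calendar is 13 days behind the Gregorian.
29 October 2049 Gregorian − 13 days → 16 October 2049 Julian.

2049-10-16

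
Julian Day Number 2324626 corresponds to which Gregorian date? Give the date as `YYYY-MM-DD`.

JDN 2451545 is 1 Jan 2000; 2324626 is −126919 days from there.

1652-07-04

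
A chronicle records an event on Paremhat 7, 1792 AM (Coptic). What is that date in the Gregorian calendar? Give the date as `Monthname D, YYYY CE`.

Julian Day Number of the source date = 2479379.
Converting JDN 2479379 to the Gregorian calendar gives 16 March 2076 CE.

March 16, 2076 CE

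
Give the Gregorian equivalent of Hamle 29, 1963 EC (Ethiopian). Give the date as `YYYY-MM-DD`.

Both dates share Julian Day Number 2441169; in the Gregorian calendar that is 5 August 1971 CE.

1971-08-05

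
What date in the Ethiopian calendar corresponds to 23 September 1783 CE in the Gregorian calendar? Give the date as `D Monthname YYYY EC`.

14 Meskerem 1776 EC

Both dates share Julian Day Number 2372553; in the Ethiopian calendar that is 14 Meskerem 1776 EC.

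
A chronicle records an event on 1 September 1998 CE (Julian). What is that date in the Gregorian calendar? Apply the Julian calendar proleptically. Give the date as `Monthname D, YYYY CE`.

September 14, 1998 CE

At this point the Julian calendar is 13 days behind the Gregorian.
1 September 1998 Julian + 13 days → 14 September 1998 Gregorian.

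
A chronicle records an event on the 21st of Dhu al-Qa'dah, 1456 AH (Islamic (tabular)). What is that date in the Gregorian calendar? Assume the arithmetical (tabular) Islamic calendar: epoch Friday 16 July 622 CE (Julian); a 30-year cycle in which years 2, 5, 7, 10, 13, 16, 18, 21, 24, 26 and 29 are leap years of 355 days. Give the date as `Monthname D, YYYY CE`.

January 30, 2035 CE

Julian Day Number of the source date = 2464358.
Converting JDN 2464358 to the Gregorian calendar gives 30 January 2035 CE.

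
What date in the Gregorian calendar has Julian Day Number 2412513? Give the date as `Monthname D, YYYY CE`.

February 18, 1893 CE

Counting from JDN 2299161 = 15 Oct 1582 gives an offset of 113352 days.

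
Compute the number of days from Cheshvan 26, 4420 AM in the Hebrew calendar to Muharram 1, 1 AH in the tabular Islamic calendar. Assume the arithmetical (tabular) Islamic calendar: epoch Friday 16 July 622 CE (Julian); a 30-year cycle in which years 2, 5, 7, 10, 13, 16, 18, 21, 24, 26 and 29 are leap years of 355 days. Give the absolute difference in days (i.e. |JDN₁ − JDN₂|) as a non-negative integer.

13638

JDN of the first date = 1962078.
JDN of the second date = 1948440.
|1948440 − 1962078| = 13638.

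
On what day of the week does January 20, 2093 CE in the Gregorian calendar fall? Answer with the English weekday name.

Since JDN mod 7 = 1 (0 = Monday), the day is Tuesday.

Tuesday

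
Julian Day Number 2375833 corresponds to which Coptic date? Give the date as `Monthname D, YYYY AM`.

JDN 2375833 is 15 September 1792 in the Gregorian calendar.
In the Coptic calendar that day is Thout 7, 1509 AM.

Thout 7, 1509 AM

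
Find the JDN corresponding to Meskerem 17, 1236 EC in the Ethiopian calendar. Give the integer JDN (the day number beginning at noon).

2175321

In the proleptic Gregorian calendar the same day is 22 September 1243.
JDN 2451545 is 1 January 2000 CE (Gregorian); the target day is −276224 days from there, so JDN = 2175321.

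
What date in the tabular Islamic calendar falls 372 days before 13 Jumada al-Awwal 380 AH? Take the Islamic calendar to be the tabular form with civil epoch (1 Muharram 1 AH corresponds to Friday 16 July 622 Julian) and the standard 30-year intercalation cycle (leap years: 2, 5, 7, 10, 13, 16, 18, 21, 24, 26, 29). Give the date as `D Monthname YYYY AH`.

JDN of 13 Jumada al-Awwal 380 AH = 2082875.
2082875 − 372 = 2082503.
JDN 2082503 in the tabular Islamic calendar is 24 Rabi' al-Thani 379 AH.

24 Rabi' al-Thani 379 AH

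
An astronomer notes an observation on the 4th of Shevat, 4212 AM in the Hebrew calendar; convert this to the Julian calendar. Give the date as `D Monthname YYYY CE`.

Both dates share Julian Day Number 1886162; in the Julian calendar that is 12 January 452 CE.

12 January 452 CE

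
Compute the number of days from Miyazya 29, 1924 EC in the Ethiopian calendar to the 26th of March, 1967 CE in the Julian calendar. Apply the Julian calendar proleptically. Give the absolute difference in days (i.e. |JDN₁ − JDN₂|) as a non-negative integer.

JDN of the first date = 2426835.
JDN of the second date = 2439589.
|2439589 − 2426835| = 12754.

12754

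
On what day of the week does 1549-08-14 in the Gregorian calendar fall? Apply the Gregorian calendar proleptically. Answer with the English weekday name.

Since JDN mod 7 = 6 (0 = Monday), the day is Sunday.

Sunday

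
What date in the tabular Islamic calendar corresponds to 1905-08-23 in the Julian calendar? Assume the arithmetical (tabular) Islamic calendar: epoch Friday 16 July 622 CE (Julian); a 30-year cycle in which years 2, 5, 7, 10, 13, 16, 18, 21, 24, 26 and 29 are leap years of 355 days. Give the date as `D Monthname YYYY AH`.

Julian Day Number of the source date = 2417094.
Converting JDN 2417094 to the tabular Islamic calendar gives 5 Rajab 1323 AH.

5 Rajab 1323 AH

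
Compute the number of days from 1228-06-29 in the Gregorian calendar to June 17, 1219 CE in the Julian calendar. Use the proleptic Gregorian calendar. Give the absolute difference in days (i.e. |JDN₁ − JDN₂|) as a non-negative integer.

3293

JDN of the first date = 2169758.
JDN of the second date = 2166465.
|2166465 − 2169758| = 3293.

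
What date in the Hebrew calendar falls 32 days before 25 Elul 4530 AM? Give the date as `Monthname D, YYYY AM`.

Av 23, 4530 AM

Counting 32 days back from JDN 2002563 reaches JDN 2002531, which is Av 23, 4530 AM.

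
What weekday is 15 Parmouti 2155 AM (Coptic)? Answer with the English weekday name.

In the Gregorian calendar this is 26 April 2439 (JDN 2612002).
JDN 2612002 mod 7 = 1, and JDN 0 was a Monday, so this is a Tuesday.

Tuesday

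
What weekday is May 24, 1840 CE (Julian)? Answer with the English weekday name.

In the Gregorian calendar this is 5 June 1840 (JDN 2393262).
JDN 2393262 mod 7 = 4, and JDN 0 was a Monday, so this is a Friday.

Friday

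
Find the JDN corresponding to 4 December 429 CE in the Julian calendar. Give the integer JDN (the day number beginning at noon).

1878088

Equivalently 5 December 429 (proleptic Gregorian).
JDN 2451545 is 1 January 2000 CE (Gregorian); the target day is −573457 days from there, so JDN = 1878088.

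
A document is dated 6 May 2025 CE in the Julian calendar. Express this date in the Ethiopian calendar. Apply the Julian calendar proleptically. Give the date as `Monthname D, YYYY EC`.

The source date corresponds to 19 May 2025 in the Gregorian calendar (JDN 2460815).
That day falls on 11 Ginbot 2017 EC in the Ethiopian calendar.

Ginbot 11, 2017 EC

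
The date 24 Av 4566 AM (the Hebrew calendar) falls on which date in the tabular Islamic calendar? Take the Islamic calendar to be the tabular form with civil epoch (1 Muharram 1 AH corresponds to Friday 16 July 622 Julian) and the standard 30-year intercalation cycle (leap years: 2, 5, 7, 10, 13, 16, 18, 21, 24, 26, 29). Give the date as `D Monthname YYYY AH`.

Both dates share Julian Day Number 2015673; in the tabular Islamic calendar that is 23 Ramadan 190 AH.

23 Ramadan 190 AH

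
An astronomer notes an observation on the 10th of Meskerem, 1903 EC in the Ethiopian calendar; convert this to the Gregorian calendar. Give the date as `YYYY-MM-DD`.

1910-09-20

Julian Day Number of the source date = 2418935.
Converting JDN 2418935 to the Gregorian calendar gives 20 September 1910 CE.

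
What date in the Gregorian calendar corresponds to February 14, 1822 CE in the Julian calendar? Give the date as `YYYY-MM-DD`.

At this point the Julian calendar is 12 days behind the Gregorian.
14 February 1822 Julian + 12 days → 26 February 1822 Gregorian.

1822-02-26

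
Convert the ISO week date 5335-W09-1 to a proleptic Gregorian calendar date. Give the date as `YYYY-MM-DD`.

5335-02-28

ISO week 1 of 5335 is the week containing the first Thursday of 5335.
Week 9, day 1 (Monday) lands on 5335-02-28.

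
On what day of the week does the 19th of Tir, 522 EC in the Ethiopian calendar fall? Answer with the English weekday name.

Monday

Equivalently 16 January 530 Gregorian, JDN 1914654.
1914654 ≡ 0 (mod 7); counting from Monday = 0 gives Monday.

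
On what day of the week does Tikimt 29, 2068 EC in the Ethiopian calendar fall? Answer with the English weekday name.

In the Gregorian calendar this is 9 November 2075 (JDN 2479251).
JDN 2479251 mod 7 = 5, and JDN 0 was a Monday, so this is a Saturday.

Saturday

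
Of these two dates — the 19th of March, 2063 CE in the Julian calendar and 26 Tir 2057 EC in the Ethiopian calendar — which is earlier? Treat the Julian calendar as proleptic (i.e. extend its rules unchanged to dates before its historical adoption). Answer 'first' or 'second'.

Converting both to JDN: 2474646 vs 2475320; the smaller is the first.

first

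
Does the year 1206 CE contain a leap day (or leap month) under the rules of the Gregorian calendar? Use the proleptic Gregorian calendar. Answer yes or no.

1206 is not divisible by 4, so it is a common year.

no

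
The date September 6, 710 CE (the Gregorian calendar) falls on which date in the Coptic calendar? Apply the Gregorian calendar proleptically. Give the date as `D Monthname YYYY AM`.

Both dates share Julian Day Number 1980630; in the Coptic calendar that is 5 Thout 427 AM.

5 Thout 427 AM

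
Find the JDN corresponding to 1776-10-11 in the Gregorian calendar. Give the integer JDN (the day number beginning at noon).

JDN 2451545 is 1 January 2000 CE (Gregorian); the target day is −81530 days from there, so JDN = 2370015.

2370015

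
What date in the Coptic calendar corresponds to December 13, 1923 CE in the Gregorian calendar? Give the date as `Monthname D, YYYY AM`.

Koiak 3, 1640 AM

Julian Day Number of the source date = 2423767.
Converting JDN 2423767 to the Coptic calendar gives 3 Koiak 1640 AM.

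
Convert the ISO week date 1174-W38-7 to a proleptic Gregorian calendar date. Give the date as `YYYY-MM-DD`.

1174-09-22

ISO week 1 of 1174 is the week containing the first Thursday of 1174.
Week 38, day 7 (Sunday) lands on 1174-09-22.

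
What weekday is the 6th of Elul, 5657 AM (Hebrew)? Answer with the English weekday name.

In the Gregorian calendar this is 3 September 1897 (JDN 2414171).
JDN 2414171 mod 7 = 4, and JDN 0 was a Monday, so this is a Friday.

Friday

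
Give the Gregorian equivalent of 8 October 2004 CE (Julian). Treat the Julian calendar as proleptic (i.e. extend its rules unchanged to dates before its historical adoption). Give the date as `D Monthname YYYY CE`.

For dates in this range the Gregorian date is 13 days ahead of the Julian.
8 October 2004 Julian + 13 days → 21 October 2004 Gregorian.

21 October 2004 CE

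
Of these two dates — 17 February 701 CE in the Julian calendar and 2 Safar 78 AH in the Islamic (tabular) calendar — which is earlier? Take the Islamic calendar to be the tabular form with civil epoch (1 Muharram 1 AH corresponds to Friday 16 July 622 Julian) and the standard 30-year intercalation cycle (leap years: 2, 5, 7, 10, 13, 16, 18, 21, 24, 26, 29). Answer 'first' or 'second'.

second

The two dates have Julian Day Numbers 1977146 and 1975757 respectively.
Since 1975757 < 1977146, the second date comes first.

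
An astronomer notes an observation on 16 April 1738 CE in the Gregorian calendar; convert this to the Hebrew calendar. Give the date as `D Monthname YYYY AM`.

26 Nisan 5498 AM

Julian Day Number of the source date = 2355957.
Converting JDN 2355957 to the Hebrew calendar gives 26 Nisan 5498 AM.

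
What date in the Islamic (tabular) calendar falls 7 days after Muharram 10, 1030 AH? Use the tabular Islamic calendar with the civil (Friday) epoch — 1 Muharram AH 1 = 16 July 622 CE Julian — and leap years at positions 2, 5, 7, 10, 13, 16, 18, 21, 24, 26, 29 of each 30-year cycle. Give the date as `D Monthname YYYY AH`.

17 Muharram 1030 AH

The starting date is JDN 2313092; 2313092 + 7 = 2313099.
JDN 2313099 corresponds to 17 Muharram 1030 AH.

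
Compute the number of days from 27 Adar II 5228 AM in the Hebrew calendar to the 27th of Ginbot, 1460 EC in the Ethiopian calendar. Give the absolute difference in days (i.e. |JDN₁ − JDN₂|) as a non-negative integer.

62

First date → JDN 2257325; second date → JDN 2257387.
The interval is |2257325 − 2257387| = 62 days.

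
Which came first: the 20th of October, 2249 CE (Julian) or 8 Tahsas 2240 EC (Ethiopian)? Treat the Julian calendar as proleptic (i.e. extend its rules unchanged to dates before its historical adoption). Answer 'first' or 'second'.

The two dates have Julian Day Numbers 2542798 and 2542113 respectively.
Since 2542113 < 2542798, the second date comes first.

second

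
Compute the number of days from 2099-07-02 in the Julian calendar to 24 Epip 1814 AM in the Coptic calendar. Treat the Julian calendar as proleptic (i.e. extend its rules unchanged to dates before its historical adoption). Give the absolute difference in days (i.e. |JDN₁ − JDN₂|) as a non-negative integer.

349

JDN of the first date = 2487900.
JDN of the second date = 2487551.
|2487551 − 2487900| = 349.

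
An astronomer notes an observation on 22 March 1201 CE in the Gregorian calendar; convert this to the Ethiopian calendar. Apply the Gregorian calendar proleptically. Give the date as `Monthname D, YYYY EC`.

Both dates share Julian Day Number 2159797; in the Ethiopian calendar that is 19 Megabit 1193 EC.

Megabit 19, 1193 EC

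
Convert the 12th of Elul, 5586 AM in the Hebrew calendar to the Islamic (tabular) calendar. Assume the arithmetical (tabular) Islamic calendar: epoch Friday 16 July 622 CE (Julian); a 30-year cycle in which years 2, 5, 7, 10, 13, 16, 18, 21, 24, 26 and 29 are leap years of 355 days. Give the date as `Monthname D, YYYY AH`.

Safar 11, 1242 AH

Julian Day Number of the source date = 2388249.
Converting JDN 2388249 to the tabular Islamic calendar gives 11 Safar 1242 AH.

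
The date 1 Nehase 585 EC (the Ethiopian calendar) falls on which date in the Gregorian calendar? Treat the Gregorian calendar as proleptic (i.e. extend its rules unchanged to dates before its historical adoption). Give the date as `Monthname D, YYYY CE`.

Julian Day Number of the source date = 1937857.
Converting JDN 1937857 to the Gregorian calendar gives 27 July 593 CE.

July 27, 593 CE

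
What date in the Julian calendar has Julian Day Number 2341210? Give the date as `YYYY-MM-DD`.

JDN 2341210 is 29 November 1697 in the Gregorian calendar.
In the Julian calendar that day is 1697-11-19.

1697-11-19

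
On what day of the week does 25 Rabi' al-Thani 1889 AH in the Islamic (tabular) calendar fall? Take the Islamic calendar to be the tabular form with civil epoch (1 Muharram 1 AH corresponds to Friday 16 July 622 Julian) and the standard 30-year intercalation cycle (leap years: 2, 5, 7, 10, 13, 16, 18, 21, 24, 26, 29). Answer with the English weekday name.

Equivalently 20 August 2454 Gregorian, JDN 2617597.
Since JDN mod 7 = 3 (0 = Monday), the day is Thursday.

Thursday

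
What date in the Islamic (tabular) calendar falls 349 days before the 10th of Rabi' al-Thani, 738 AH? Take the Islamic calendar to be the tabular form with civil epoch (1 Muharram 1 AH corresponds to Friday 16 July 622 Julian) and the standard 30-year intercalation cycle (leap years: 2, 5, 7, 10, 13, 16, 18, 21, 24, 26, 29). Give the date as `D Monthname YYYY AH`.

15 Rabi' al-Thani 737 AH

JDN of the 10th of Rabi' al-Thani, 738 AH = 2209706.
2209706 − 349 = 2209357.
JDN 2209357 in the tabular Islamic calendar is 15 Rabi' al-Thani 737 AH.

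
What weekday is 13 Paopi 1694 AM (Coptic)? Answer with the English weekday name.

This is JDN 2443440 (23 October 1977 Gregorian).
Since JDN mod 7 = 6 (0 = Monday), the day is Sunday.

Sunday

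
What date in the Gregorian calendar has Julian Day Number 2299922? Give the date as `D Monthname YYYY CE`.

Counting from JDN 2299161 = 15 Oct 1582 gives an offset of 761 days.

14 November 1584 CE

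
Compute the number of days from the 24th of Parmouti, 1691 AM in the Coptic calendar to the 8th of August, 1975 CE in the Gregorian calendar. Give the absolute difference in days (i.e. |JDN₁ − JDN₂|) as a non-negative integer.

JDN of the first date = 2442535.
JDN of the second date = 2442633.
|2442633 − 2442535| = 98.

98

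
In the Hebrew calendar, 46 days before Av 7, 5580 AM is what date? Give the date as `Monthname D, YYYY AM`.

The starting date is JDN 2386000; 2386000 − 46 = 2385954.
JDN 2385954 corresponds to Sivan 20, 5580 AM.

Sivan 20, 5580 AM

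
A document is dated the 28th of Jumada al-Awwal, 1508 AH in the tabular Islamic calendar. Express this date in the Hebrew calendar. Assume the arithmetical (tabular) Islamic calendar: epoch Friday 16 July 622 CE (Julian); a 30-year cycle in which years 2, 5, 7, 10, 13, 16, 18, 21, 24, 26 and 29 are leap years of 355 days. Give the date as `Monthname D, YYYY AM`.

Julian Day Number of the source date = 2482616.
Converting JDN 2482616 to the Hebrew calendar gives 28 Tevet 5845 AM.

Tevet 28, 5845 AM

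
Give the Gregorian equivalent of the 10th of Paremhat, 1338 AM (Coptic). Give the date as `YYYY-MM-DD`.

1622-03-16

Both dates share Julian Day Number 2313558; in the Gregorian calendar that is 16 March 1622 CE.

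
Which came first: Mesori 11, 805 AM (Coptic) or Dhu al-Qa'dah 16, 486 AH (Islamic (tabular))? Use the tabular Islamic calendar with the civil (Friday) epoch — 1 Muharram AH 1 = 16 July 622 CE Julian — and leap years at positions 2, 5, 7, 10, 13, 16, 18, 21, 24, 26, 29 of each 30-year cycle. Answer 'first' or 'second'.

first

First date → JDN 2119031; second date → JDN 2120618.
JDN 2119031 < JDN 2120618, so the first date is earlier.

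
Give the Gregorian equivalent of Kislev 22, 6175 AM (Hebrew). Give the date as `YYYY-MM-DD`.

Both dates share Julian Day Number 2603094; in the Gregorian calendar that is 5 December 2414 CE.

2414-12-05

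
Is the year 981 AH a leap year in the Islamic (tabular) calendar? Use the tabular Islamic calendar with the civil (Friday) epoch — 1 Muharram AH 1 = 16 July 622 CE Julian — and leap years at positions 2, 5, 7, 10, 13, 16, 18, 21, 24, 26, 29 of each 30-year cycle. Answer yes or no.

yes

Year 981 AH is year 21 of its 30-year cycle; leap positions are 2, 5, 7, 10, 13, 16, 18, 21, 24, 26, 29, so it is a leap year (355 days).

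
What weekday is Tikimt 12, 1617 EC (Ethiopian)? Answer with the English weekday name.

Saturday

In the Gregorian calendar this is 19 October 1624 (JDN 2314506).
Since JDN mod 7 = 5 (0 = Monday), the day is Saturday.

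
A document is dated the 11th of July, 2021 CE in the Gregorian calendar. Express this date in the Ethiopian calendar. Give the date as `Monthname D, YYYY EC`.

Hamle 4, 2013 EC

Julian Day Number of the source date = 2459407.
Converting JDN 2459407 to the Ethiopian calendar gives 4 Hamle 2013 EC.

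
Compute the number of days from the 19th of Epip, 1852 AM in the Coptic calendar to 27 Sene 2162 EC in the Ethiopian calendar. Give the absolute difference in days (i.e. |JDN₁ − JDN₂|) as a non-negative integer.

12396

JDN of the first date = 2501426.
JDN of the second date = 2513822.
|2513822 − 2501426| = 12396.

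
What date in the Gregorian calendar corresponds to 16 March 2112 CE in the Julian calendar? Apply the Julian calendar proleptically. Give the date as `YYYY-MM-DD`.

2112-03-30

At this point the Julian calendar is 14 days behind the Gregorian.
16 March 2112 Julian + 14 days → 30 March 2112 Gregorian.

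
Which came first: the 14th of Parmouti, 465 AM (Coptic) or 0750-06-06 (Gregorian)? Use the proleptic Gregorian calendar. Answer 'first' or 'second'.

first

Converting both to JDN: 1994729 vs 1995148; the smaller is the first.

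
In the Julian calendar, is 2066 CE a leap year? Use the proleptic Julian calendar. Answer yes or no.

no

2066 mod 4 = 2, so it is a common year in the Julian calendar.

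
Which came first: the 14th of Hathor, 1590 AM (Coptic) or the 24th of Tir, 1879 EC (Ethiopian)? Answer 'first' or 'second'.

The two dates have Julian Day Numbers 2405485 and 2410303 respectively.
Since 2405485 < 2410303, the first date comes first.

first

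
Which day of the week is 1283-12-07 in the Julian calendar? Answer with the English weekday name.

Tuesday

In the proleptic Gregorian calendar this is 14 December 1283 (JDN 2190014).
Since JDN mod 7 = 1 (0 = Monday), the day is Tuesday.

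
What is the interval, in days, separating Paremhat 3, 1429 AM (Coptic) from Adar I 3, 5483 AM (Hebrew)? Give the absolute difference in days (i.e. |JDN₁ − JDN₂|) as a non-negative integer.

3622

First date → JDN 2346789; second date → JDN 2350411.
The interval is |2346789 − 2350411| = 3622 days.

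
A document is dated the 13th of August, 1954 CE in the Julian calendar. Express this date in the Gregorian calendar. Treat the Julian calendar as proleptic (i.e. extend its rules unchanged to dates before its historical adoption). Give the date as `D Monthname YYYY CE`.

The Julian–Gregorian offset here is 13 days (Julian trailing).
13 August 1954 Julian + 13 days → 26 August 1954 Gregorian.

26 August 1954 CE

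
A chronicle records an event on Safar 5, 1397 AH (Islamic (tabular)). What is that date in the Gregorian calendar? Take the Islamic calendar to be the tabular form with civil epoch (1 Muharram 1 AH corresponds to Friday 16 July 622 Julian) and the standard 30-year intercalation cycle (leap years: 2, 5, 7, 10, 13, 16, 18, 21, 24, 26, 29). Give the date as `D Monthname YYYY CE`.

Both dates share Julian Day Number 2443170; in the Gregorian calendar that is 26 January 1977 CE.

26 January 1977 CE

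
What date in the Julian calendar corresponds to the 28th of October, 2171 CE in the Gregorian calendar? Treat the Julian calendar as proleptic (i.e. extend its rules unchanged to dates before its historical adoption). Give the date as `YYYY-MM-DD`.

At this point the Julian calendar is 14 days behind the Gregorian.
28 October 2171 Gregorian − 14 days → 14 October 2171 Julian.

2171-10-14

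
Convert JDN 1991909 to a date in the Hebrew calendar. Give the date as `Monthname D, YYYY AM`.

Av 2, 4501 AM

JDN 1991909 is 24 July 741 in the proleptic Gregorian calendar.
In the Hebrew calendar that day is Av 2, 4501 AM.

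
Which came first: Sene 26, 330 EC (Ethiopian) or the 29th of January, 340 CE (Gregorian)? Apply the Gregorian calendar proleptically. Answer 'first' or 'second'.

The two dates have Julian Day Numbers 1844683 and 1845270 respectively.
Since 1844683 < 1845270, the first date comes first.

first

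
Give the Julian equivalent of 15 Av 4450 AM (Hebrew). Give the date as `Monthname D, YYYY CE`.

July 27, 690 CE

The source date corresponds to 30 July 690 in the proleptic Gregorian calendar (JDN 1973288).
That day falls on 27 July 690 CE in the Julian calendar.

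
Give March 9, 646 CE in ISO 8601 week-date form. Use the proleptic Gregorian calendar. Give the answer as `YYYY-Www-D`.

The weekday is Monday (ISO weekday 1).
That Monday belongs to ISO week 11 of ISO year 646.

0646-W11-1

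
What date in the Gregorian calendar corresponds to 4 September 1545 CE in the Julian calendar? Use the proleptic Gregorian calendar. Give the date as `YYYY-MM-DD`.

The Julian–Gregorian offset here is 10 days (Julian trailing).
4 September 1545 Julian + 10 days → 14 September 1545 Gregorian.

1545-09-14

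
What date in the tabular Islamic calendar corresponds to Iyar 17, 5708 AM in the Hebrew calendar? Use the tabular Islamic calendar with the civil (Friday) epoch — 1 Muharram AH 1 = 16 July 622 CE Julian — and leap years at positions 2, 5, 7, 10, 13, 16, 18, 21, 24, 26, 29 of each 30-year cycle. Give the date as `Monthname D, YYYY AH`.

The source date corresponds to 26 May 1948 in the Gregorian calendar (JDN 2432698).
That day falls on 17 Rajab 1367 AH in the tabular Islamic calendar.

Rajab 17, 1367 AH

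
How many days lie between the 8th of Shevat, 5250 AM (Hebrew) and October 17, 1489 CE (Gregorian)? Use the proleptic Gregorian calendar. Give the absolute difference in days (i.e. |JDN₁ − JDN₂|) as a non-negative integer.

First date → JDN 2265280; second date → JDN 2265196.
The interval is |2265280 − 2265196| = 84 days.

84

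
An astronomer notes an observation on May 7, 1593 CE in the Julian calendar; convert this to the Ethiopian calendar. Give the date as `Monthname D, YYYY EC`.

The source date corresponds to 17 May 1593 in the Gregorian calendar (JDN 2303028).
That day falls on 12 Ginbot 1585 EC in the Ethiopian calendar.

Ginbot 12, 1585 EC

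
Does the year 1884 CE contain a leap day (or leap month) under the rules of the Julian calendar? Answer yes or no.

yes

1884 mod 4 = 0, so it is a leap year in the Julian calendar.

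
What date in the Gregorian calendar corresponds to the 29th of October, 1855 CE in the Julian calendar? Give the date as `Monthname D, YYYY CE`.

November 10, 1855 CE

At this point the Julian calendar is 12 days behind the Gregorian.
29 October 1855 Julian + 12 days → 10 November 1855 Gregorian.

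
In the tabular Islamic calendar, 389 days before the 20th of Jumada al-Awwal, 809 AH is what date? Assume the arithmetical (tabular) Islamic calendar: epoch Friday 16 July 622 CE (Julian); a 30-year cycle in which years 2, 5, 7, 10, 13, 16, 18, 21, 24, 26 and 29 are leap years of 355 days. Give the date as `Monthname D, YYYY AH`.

The starting date is JDN 2234905; 2234905 − 389 = 2234516.
JDN 2234516 corresponds to Rabi' al-Thani 14, 808 AH.

Rabi' al-Thani 14, 808 AH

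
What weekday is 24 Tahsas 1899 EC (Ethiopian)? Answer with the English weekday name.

Wednesday

This is JDN 2417578 (2 January 1907 Gregorian).
Since JDN mod 7 = 2 (0 = Monday), the day is Wednesday.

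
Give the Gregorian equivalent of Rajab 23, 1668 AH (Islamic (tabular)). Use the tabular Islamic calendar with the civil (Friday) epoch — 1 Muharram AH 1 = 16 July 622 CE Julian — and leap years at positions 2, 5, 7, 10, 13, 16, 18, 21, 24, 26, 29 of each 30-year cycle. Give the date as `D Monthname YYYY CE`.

14 June 2240 CE

Both dates share Julian Day Number 2539368; in the Gregorian calendar that is 14 June 2240 CE.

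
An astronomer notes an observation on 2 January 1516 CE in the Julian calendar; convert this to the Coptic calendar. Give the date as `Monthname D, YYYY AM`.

Julian Day Number of the source date = 2274778.
Converting JDN 2274778 to the Coptic calendar gives 6 Tobi 1232 AM.

Tobi 6, 1232 AM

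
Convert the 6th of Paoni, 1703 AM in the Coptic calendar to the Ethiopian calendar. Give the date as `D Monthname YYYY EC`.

6 Sene 1979 EC

The source date corresponds to 13 June 1987 in the Gregorian calendar (JDN 2446960).
That day falls on 6 Sene 1979 EC in the Ethiopian calendar.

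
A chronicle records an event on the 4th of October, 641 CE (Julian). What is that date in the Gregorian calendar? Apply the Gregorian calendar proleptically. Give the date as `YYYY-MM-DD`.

For dates in this range the Gregorian date is 3 days ahead of the Julian.
4 October 641 Julian + 3 days → 7 October 641 Gregorian.

0641-10-07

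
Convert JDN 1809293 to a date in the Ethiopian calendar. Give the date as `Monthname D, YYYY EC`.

Nehase 5, 233 EC

JDN 1809293 is 29 July 241 in the proleptic Gregorian calendar.
In the Ethiopian calendar that day is Nehase 5, 233 EC.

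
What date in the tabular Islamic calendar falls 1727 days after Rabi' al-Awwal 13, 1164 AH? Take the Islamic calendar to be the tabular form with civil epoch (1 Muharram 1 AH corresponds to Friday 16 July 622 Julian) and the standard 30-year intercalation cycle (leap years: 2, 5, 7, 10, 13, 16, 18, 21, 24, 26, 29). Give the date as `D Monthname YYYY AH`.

27 Muharram 1169 AH

Counting 1727 days forward from JDN 2360639 reaches JDN 2362366, which is 27 Muharram 1169 AH.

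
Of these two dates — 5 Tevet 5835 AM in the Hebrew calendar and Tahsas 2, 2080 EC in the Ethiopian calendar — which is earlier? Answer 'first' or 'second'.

First date → JDN 2478930; second date → JDN 2483667.
JDN 2478930 < JDN 2483667, so the first date is earlier.

first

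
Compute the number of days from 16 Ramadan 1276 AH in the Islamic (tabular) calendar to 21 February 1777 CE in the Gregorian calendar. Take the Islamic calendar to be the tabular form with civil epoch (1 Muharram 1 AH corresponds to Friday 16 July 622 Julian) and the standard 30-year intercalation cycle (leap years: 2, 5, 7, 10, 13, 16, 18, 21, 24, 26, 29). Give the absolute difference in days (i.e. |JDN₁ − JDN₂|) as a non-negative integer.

JDN of the first date = 2400508.
JDN of the second date = 2370148.
|2370148 − 2400508| = 30360.

30360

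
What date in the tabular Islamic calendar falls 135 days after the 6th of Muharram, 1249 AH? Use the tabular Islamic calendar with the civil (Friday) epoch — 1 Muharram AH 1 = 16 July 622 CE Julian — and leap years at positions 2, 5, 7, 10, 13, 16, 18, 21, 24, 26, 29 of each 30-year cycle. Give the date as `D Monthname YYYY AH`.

23 Jumada al-Awwal 1249 AH

JDN of the 6th of Muharram, 1249 AH = 2390695.
2390695 + 135 = 2390830.
JDN 2390830 in the tabular Islamic calendar is 23 Jumada al-Awwal 1249 AH.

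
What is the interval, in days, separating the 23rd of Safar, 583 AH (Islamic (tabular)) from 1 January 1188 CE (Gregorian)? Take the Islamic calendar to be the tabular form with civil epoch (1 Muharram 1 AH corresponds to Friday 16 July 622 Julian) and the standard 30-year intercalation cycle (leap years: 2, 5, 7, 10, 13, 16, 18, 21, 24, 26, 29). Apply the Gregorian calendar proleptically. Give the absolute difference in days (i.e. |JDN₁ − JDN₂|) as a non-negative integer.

First date → JDN 2154733; second date → JDN 2154968.
The interval is |2154733 − 2154968| = 235 days.

235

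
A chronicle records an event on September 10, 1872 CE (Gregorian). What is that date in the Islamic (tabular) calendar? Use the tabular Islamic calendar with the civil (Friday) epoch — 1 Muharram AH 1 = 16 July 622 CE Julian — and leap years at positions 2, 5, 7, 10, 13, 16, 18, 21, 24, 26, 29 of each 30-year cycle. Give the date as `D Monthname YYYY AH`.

Julian Day Number of the source date = 2405047.
Converting JDN 2405047 to the tabular Islamic calendar gives 7 Rajab 1289 AH.

7 Rajab 1289 AH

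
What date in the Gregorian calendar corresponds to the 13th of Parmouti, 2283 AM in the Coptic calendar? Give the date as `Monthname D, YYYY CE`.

April 25, 2567 CE

Julian Day Number of the source date = 2658752.
Converting JDN 2658752 to the Gregorian calendar gives 25 April 2567 CE.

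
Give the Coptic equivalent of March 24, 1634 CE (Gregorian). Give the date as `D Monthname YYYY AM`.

Both dates share Julian Day Number 2317949; in the Coptic calendar that is 18 Paremhat 1350 AM.

18 Paremhat 1350 AM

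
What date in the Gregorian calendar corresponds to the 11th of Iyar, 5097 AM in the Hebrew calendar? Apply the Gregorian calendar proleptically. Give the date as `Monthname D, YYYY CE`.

Both dates share Julian Day Number 2209500; in the Gregorian calendar that is 21 April 1337 CE.

April 21, 1337 CE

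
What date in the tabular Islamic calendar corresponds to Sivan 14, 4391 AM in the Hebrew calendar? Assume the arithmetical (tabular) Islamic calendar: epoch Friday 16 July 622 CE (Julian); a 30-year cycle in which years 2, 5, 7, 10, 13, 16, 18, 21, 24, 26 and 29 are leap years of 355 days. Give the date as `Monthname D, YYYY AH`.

The source date corresponds to 23 May 631 in the proleptic Gregorian calendar (JDN 1951670).
That day falls on 12 Safar 10 AH in the tabular Islamic calendar.

Safar 12, 10 AH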